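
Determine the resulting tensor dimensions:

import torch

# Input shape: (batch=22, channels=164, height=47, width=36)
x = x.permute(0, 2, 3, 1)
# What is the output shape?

Input shape: (22, 164, 47, 36)
Output shape: (22, 47, 36, 164)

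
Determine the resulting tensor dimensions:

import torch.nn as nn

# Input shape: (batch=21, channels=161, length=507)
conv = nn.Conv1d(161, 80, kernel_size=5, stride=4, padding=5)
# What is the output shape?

Input shape: (21, 161, 507)
Output shape: (21, 80, 129)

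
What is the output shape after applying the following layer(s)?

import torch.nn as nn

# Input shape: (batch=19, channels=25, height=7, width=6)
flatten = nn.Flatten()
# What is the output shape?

Input shape: (19, 25, 7, 6)
Output shape: (19, 1050)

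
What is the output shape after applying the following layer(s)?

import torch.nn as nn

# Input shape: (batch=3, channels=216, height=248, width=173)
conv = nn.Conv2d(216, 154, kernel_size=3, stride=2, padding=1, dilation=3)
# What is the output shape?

Input shape: (3, 216, 248, 173)
Output shape: (3, 154, 122, 85)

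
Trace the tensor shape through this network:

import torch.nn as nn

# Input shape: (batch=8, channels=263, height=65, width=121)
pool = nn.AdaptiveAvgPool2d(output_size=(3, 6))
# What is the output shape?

Input shape: (8, 263, 65, 121)
Output shape: (8, 263, 3, 6)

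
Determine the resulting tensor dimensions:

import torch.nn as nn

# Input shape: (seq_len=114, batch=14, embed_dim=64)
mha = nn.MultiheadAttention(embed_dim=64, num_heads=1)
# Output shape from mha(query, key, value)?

Input shape: (114, 14, 64)
Output shape: (114, 14, 64)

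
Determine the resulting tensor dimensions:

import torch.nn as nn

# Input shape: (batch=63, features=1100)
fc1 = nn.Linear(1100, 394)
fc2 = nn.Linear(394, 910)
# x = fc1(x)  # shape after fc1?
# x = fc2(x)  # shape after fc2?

Input shape: (63, 1100)
  -> after fc1: (63, 394)
Output shape: (63, 910)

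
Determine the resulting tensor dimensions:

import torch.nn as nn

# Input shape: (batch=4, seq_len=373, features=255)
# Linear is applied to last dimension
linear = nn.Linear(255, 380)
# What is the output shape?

Input shape: (4, 373, 255)
Output shape: (4, 373, 380)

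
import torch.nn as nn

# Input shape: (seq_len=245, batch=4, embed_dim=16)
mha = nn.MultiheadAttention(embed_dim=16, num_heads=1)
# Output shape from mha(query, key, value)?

Input shape: (245, 4, 16)
Output shape: (245, 4, 16)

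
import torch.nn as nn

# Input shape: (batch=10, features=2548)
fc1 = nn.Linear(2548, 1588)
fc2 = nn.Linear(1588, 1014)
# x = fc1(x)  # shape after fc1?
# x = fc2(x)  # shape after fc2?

Input shape: (10, 2548)
  -> after fc1: (10, 1588)
Output shape: (10, 1014)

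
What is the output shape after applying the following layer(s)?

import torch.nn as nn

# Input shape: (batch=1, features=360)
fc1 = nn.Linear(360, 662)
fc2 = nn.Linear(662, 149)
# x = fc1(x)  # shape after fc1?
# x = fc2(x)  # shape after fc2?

Input shape: (1, 360)
  -> after fc1: (1, 662)
Output shape: (1, 149)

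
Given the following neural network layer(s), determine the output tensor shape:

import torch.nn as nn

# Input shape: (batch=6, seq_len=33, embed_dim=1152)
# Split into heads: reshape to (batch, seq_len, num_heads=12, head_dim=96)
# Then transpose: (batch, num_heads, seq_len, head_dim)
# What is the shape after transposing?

Input shape: (6, 33, 1152)
  -> after reshape: (6, 33, 12, 96)
Output shape: (6, 12, 33, 96)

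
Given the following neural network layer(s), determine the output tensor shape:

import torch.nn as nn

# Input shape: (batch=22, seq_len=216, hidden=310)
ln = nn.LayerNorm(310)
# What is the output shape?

Input shape: (22, 216, 310)
Output shape: (22, 216, 310)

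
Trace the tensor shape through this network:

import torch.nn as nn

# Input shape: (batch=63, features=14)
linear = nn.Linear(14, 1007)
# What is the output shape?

Input shape: (63, 14)
Output shape: (63, 1007)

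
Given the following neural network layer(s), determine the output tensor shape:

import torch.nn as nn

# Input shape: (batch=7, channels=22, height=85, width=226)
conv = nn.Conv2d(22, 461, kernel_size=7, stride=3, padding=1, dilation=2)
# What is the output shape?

Input shape: (7, 22, 85, 226)
Output shape: (7, 461, 25, 72)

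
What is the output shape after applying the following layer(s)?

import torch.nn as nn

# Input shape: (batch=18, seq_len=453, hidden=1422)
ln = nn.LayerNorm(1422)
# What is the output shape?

Input shape: (18, 453, 1422)
Output shape: (18, 453, 1422)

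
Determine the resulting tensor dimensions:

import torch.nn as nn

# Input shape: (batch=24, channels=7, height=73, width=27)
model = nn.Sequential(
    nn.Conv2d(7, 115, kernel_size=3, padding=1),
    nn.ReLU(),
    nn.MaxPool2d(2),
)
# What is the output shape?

Input shape: (24, 7, 73, 27)
  -> after Conv2d: (24, 115, 73, 27)
  -> after ReLU: (24, 115, 73, 27)
Output shape: (24, 115, 36, 13)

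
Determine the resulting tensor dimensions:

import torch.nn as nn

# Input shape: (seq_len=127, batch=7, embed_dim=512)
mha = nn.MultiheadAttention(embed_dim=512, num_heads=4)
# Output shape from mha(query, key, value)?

Input shape: (127, 7, 512)
Output shape: (127, 7, 512)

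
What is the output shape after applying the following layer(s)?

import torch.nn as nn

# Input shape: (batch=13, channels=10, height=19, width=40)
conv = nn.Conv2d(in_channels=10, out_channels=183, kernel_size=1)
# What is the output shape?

Input shape: (13, 10, 19, 40)
Output shape: (13, 183, 19, 40)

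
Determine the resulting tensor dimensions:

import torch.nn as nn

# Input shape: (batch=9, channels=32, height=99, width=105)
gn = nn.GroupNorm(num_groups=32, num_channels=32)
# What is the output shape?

Input shape: (9, 32, 99, 105)
Output shape: (9, 32, 99, 105)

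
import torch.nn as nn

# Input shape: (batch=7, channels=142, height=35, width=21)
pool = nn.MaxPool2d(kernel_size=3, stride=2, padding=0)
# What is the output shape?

Input shape: (7, 142, 35, 21)
Output shape: (7, 142, 17, 10)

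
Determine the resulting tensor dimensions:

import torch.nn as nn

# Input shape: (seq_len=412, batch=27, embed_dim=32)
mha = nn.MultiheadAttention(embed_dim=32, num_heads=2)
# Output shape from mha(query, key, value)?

Input shape: (412, 27, 32)
Output shape: (412, 27, 32)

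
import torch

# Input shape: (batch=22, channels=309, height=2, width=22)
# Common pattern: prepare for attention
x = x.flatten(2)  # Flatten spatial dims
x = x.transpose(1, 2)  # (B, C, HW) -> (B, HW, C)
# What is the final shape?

Input shape: (22, 309, 2, 22)
  -> after flatten(2): (22, 309, 44)
Output shape: (22, 44, 309)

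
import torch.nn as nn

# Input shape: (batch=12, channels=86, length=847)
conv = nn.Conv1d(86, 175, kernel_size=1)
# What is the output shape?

Input shape: (12, 86, 847)
Output shape: (12, 175, 847)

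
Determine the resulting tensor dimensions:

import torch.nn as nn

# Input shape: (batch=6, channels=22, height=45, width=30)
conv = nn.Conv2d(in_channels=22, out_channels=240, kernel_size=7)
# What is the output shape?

Input shape: (6, 22, 45, 30)
Output shape: (6, 240, 39, 24)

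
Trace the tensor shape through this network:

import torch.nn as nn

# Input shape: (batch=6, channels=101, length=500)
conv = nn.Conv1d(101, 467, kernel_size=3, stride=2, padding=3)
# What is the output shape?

Input shape: (6, 101, 500)
Output shape: (6, 467, 252)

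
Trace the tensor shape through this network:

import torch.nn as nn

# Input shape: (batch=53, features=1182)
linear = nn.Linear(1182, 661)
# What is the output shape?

Input shape: (53, 1182)
Output shape: (53, 661)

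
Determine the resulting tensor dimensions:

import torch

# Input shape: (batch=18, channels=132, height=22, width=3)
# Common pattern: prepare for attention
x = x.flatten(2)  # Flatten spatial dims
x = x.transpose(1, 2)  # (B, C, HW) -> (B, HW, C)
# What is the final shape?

Input shape: (18, 132, 22, 3)
  -> after flatten(2): (18, 132, 66)
Output shape: (18, 66, 132)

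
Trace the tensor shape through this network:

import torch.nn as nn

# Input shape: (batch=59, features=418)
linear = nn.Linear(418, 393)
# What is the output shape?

Input shape: (59, 418)
Output shape: (59, 393)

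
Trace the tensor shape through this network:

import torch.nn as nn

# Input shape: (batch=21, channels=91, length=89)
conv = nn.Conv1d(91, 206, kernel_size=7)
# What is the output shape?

Input shape: (21, 91, 89)
Output shape: (21, 206, 83)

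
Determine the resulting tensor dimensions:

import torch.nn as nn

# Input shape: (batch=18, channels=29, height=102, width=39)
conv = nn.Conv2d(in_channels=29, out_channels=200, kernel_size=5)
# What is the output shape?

Input shape: (18, 29, 102, 39)
Output shape: (18, 200, 98, 35)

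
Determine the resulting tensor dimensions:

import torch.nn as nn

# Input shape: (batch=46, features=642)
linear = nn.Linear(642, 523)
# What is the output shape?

Input shape: (46, 642)
Output shape: (46, 523)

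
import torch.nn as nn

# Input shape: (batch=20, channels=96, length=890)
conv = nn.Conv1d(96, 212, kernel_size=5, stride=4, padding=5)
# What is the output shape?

Input shape: (20, 96, 890)
Output shape: (20, 212, 224)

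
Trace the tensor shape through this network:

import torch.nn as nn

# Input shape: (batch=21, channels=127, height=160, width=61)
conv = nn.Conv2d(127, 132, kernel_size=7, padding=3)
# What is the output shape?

Input shape: (21, 127, 160, 61)
Output shape: (21, 132, 160, 61)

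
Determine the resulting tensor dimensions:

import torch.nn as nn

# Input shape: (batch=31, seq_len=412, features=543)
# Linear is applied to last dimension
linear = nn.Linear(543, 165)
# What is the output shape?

Input shape: (31, 412, 543)
Output shape: (31, 412, 165)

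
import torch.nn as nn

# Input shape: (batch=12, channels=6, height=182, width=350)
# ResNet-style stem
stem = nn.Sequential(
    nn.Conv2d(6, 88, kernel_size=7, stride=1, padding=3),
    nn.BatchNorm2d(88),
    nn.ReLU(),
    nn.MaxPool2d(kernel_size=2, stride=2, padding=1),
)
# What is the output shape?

Input shape: (12, 6, 182, 350)
  -> after Conv2d 7x7 stride=1: (12, 88, 182, 350)
Output shape: (12, 88, 92, 176)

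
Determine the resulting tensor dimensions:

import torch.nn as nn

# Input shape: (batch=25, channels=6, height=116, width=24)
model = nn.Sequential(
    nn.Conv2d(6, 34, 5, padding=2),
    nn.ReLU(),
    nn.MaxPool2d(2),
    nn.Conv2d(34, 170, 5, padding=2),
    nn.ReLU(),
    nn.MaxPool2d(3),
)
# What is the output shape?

Input shape: (25, 6, 116, 24)
  -> after first Conv2d: (25, 34, 116, 24)
  -> after first MaxPool2d: (25, 34, 58, 12)
  -> after second Conv2d: (25, 170, 58, 12)
Output shape: (25, 170, 19, 4)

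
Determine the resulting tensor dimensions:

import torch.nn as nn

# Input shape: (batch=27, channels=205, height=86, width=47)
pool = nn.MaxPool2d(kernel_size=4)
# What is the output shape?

Input shape: (27, 205, 86, 47)
Output shape: (27, 205, 21, 11)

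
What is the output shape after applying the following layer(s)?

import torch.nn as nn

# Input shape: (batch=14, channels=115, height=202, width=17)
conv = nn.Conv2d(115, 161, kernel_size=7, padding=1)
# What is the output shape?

Input shape: (14, 115, 202, 17)
Output shape: (14, 161, 198, 13)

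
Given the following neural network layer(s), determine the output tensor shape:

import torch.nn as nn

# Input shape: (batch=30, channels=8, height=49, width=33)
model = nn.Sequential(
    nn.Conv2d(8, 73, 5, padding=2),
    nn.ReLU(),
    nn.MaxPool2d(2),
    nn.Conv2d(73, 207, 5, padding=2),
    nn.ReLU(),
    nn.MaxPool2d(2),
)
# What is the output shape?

Input shape: (30, 8, 49, 33)
  -> after first Conv2d: (30, 73, 49, 33)
  -> after first MaxPool2d: (30, 73, 24, 16)
  -> after second Conv2d: (30, 207, 24, 16)
Output shape: (30, 207, 12, 8)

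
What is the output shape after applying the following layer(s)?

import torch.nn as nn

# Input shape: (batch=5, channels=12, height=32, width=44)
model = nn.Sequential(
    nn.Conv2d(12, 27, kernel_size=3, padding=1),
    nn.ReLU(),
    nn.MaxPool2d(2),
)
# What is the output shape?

Input shape: (5, 12, 32, 44)
  -> after Conv2d: (5, 27, 32, 44)
  -> after ReLU: (5, 27, 32, 44)
Output shape: (5, 27, 16, 22)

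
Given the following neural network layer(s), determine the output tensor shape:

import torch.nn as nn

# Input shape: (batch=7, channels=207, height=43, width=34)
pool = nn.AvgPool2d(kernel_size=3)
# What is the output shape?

Input shape: (7, 207, 43, 34)
Output shape: (7, 207, 14, 11)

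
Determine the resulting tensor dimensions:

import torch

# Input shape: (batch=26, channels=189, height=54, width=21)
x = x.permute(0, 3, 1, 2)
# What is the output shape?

Input shape: (26, 189, 54, 21)
Output shape: (26, 21, 189, 54)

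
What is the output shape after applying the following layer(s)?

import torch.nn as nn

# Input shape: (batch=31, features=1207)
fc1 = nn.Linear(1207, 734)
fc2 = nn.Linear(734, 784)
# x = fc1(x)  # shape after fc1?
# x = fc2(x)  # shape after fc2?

Input shape: (31, 1207)
  -> after fc1: (31, 734)
Output shape: (31, 784)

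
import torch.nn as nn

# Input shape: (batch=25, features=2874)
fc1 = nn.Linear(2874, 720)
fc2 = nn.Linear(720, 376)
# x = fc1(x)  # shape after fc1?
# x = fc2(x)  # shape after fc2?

Input shape: (25, 2874)
  -> after fc1: (25, 720)
Output shape: (25, 376)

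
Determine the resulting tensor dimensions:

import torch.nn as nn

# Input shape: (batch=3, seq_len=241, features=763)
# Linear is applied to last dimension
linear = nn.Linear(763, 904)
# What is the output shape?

Input shape: (3, 241, 763)
Output shape: (3, 241, 904)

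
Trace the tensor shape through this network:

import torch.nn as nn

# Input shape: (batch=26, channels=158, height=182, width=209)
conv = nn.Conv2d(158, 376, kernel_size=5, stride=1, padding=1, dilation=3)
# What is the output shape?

Input shape: (26, 158, 182, 209)
Output shape: (26, 376, 172, 199)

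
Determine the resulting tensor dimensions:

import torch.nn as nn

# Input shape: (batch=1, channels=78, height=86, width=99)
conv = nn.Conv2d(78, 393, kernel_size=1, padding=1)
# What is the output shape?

Input shape: (1, 78, 86, 99)
Output shape: (1, 393, 88, 101)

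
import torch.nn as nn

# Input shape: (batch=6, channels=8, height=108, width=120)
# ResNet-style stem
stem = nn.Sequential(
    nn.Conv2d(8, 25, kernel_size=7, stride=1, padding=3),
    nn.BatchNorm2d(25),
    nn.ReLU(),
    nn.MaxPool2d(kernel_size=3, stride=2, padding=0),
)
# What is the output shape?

Input shape: (6, 8, 108, 120)
  -> after Conv2d 7x7 stride=1: (6, 25, 108, 120)
Output shape: (6, 25, 53, 59)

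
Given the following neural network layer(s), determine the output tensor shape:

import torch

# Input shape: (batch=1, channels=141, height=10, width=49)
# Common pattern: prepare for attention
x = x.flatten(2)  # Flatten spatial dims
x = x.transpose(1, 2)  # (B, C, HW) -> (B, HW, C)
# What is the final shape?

Input shape: (1, 141, 10, 49)
  -> after flatten(2): (1, 141, 490)
Output shape: (1, 490, 141)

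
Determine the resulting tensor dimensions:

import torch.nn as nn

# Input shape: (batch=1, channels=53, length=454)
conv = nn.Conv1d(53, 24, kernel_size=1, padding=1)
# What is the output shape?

Input shape: (1, 53, 454)
Output shape: (1, 24, 456)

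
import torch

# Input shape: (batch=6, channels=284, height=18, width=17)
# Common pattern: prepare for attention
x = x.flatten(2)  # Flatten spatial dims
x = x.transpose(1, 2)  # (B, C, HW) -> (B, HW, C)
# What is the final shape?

Input shape: (6, 284, 18, 17)
  -> after flatten(2): (6, 284, 306)
Output shape: (6, 306, 284)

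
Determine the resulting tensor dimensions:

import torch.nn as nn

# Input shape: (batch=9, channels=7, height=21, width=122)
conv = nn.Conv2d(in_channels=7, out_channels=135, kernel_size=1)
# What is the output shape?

Input shape: (9, 7, 21, 122)
Output shape: (9, 135, 21, 122)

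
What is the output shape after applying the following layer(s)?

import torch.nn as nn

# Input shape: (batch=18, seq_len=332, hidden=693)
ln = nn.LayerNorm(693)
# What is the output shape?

Input shape: (18, 332, 693)
Output shape: (18, 332, 693)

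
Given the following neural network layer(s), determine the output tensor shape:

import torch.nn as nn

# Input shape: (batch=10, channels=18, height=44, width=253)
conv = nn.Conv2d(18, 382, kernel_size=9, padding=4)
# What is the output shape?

Input shape: (10, 18, 44, 253)
Output shape: (10, 382, 44, 253)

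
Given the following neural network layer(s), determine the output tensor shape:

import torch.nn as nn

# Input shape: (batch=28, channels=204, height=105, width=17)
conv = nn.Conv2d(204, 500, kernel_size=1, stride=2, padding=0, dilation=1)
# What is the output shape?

Input shape: (28, 204, 105, 17)
Output shape: (28, 500, 53, 9)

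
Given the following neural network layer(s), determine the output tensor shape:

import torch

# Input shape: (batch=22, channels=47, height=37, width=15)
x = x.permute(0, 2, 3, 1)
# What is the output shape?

Input shape: (22, 47, 37, 15)
Output shape: (22, 37, 15, 47)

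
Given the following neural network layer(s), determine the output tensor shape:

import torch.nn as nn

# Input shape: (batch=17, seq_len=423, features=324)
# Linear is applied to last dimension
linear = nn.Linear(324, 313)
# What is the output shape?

Input shape: (17, 423, 324)
Output shape: (17, 423, 313)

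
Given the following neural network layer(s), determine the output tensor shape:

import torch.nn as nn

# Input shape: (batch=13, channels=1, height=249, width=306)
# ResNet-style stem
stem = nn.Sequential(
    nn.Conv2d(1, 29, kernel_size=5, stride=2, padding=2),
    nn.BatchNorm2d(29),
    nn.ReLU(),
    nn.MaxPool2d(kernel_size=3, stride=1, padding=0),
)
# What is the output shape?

Input shape: (13, 1, 249, 306)
  -> after Conv2d 5x5 stride=2: (13, 29, 125, 153)
Output shape: (13, 29, 123, 151)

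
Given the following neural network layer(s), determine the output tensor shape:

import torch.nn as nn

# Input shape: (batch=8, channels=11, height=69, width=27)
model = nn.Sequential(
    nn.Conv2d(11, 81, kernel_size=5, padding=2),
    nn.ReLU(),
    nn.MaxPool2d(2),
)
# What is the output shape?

Input shape: (8, 11, 69, 27)
  -> after Conv2d: (8, 81, 69, 27)
  -> after ReLU: (8, 81, 69, 27)
Output shape: (8, 81, 34, 13)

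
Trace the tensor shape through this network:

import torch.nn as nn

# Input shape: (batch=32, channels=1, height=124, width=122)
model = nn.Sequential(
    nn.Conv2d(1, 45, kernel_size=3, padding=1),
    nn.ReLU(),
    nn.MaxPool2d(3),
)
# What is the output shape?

Input shape: (32, 1, 124, 122)
  -> after Conv2d: (32, 45, 124, 122)
  -> after ReLU: (32, 45, 124, 122)
Output shape: (32, 45, 41, 40)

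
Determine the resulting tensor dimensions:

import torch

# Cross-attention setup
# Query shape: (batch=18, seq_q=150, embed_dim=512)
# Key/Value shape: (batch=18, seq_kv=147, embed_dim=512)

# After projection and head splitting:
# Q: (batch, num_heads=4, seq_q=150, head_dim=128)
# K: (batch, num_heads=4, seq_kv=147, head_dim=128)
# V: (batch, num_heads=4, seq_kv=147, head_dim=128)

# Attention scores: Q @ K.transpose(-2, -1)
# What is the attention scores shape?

Input shape: (18, 150, 512)
Output shape: (18, 4, 150, 147)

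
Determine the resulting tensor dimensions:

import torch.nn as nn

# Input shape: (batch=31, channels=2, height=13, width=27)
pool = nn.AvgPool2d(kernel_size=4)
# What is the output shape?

Input shape: (31, 2, 13, 27)
Output shape: (31, 2, 3, 6)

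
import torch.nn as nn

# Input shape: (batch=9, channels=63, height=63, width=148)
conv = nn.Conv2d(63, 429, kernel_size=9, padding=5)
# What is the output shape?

Input shape: (9, 63, 63, 148)
Output shape: (9, 429, 65, 150)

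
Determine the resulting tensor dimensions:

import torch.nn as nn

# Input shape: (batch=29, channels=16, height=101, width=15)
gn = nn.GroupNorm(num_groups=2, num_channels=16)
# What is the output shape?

Input shape: (29, 16, 101, 15)
Output shape: (29, 16, 101, 15)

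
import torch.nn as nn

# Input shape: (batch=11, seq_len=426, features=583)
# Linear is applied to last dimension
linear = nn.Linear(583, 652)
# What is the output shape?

Input shape: (11, 426, 583)
Output shape: (11, 426, 652)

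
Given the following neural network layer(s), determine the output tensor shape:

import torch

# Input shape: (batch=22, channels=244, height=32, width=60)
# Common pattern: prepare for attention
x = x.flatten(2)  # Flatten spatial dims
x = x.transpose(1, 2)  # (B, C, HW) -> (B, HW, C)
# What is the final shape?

Input shape: (22, 244, 32, 60)
  -> after flatten(2): (22, 244, 1920)
Output shape: (22, 1920, 244)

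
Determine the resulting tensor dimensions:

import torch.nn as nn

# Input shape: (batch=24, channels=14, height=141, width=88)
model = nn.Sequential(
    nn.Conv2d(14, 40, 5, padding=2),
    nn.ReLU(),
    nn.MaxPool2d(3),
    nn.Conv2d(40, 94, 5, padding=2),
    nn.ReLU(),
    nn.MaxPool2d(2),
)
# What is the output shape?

Input shape: (24, 14, 141, 88)
  -> after first Conv2d: (24, 40, 141, 88)
  -> after first MaxPool2d: (24, 40, 47, 29)
  -> after second Conv2d: (24, 94, 47, 29)
Output shape: (24, 94, 23, 14)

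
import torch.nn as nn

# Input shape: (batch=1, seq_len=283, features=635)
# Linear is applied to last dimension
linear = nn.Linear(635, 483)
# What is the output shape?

Input shape: (1, 283, 635)
Output shape: (1, 283, 483)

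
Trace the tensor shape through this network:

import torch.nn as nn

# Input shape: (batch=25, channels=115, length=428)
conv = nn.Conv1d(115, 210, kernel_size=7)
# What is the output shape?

Input shape: (25, 115, 428)
Output shape: (25, 210, 422)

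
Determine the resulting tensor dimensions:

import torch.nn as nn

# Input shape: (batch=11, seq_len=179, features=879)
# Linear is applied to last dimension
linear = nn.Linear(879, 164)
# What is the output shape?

Input shape: (11, 179, 879)
Output shape: (11, 179, 164)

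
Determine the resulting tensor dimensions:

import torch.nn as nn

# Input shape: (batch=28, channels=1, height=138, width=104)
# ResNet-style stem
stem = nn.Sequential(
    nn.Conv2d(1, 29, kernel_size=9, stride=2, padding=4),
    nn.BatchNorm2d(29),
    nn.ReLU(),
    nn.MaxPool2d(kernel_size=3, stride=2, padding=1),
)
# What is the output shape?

Input shape: (28, 1, 138, 104)
  -> after Conv2d 9x9 stride=2: (28, 29, 69, 52)
Output shape: (28, 29, 35, 26)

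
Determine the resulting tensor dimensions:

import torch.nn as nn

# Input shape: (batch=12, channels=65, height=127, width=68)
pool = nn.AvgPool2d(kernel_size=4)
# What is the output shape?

Input shape: (12, 65, 127, 68)
Output shape: (12, 65, 31, 17)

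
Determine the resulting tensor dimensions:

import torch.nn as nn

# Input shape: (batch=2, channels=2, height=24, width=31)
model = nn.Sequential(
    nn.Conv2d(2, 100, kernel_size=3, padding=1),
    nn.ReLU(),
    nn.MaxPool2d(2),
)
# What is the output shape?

Input shape: (2, 2, 24, 31)
  -> after Conv2d: (2, 100, 24, 31)
  -> after ReLU: (2, 100, 24, 31)
Output shape: (2, 100, 12, 15)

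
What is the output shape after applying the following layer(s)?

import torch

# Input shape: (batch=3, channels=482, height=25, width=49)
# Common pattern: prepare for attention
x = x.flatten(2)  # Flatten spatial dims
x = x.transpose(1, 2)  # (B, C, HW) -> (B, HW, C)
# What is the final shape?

Input shape: (3, 482, 25, 49)
  -> after flatten(2): (3, 482, 1225)
Output shape: (3, 1225, 482)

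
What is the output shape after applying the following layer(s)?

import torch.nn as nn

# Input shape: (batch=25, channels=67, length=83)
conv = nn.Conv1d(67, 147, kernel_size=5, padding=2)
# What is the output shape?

Input shape: (25, 67, 83)
Output shape: (25, 147, 83)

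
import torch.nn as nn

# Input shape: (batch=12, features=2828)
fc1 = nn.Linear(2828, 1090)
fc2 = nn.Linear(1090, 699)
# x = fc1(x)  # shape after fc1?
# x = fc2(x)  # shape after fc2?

Input shape: (12, 2828)
  -> after fc1: (12, 1090)
Output shape: (12, 699)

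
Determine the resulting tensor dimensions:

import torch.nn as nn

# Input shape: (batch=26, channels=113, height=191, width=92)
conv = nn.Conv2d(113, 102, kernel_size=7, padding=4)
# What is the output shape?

Input shape: (26, 113, 191, 92)
Output shape: (26, 102, 193, 94)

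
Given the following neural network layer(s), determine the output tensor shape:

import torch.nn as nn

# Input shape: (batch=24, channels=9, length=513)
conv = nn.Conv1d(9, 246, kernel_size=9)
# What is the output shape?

Input shape: (24, 9, 513)
Output shape: (24, 246, 505)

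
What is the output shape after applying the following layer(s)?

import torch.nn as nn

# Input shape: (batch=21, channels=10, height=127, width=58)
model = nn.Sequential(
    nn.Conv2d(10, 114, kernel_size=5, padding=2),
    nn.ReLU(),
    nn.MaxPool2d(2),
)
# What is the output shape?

Input shape: (21, 10, 127, 58)
  -> after Conv2d: (21, 114, 127, 58)
  -> after ReLU: (21, 114, 127, 58)
Output shape: (21, 114, 63, 29)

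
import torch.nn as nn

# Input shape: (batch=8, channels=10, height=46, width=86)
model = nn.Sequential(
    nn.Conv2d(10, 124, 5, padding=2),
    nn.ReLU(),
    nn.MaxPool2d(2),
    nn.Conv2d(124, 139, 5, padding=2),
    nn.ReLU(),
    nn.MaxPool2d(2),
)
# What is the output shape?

Input shape: (8, 10, 46, 86)
  -> after first Conv2d: (8, 124, 46, 86)
  -> after first MaxPool2d: (8, 124, 23, 43)
  -> after second Conv2d: (8, 139, 23, 43)
Output shape: (8, 139, 11, 21)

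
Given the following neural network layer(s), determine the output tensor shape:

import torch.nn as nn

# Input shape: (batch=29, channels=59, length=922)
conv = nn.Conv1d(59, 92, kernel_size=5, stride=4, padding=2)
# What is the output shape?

Input shape: (29, 59, 922)
Output shape: (29, 92, 231)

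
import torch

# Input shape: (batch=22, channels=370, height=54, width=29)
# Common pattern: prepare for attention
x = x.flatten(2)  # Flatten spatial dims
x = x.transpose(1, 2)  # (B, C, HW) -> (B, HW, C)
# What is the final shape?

Input shape: (22, 370, 54, 29)
  -> after flatten(2): (22, 370, 1566)
Output shape: (22, 1566, 370)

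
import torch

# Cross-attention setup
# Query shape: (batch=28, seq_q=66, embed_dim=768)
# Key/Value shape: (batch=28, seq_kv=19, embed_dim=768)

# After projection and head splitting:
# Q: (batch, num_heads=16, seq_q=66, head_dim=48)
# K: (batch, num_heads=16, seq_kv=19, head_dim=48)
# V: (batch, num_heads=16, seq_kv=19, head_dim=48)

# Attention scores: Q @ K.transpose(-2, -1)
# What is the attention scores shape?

Input shape: (28, 66, 768)
Output shape: (28, 16, 66, 19)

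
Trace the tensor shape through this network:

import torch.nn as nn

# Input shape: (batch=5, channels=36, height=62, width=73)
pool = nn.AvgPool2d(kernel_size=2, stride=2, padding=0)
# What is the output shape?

Input shape: (5, 36, 62, 73)
Output shape: (5, 36, 31, 36)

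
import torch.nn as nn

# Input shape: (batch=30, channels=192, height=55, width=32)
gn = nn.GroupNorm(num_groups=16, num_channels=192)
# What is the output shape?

Input shape: (30, 192, 55, 32)
Output shape: (30, 192, 55, 32)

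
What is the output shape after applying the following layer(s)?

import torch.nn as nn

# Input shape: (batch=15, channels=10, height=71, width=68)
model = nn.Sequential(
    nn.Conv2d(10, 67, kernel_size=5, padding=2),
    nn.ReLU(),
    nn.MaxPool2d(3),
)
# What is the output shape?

Input shape: (15, 10, 71, 68)
  -> after Conv2d: (15, 67, 71, 68)
  -> after ReLU: (15, 67, 71, 68)
Output shape: (15, 67, 23, 22)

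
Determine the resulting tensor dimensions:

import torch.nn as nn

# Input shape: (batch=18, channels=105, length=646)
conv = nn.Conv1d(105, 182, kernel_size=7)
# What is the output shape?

Input shape: (18, 105, 646)
Output shape: (18, 182, 640)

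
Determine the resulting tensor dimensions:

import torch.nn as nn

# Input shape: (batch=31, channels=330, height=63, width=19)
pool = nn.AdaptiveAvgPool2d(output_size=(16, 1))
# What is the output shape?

Input shape: (31, 330, 63, 19)
Output shape: (31, 330, 16, 1)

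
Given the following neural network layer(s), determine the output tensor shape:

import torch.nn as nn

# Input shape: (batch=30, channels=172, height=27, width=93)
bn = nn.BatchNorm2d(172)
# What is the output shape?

Input shape: (30, 172, 27, 93)
Output shape: (30, 172, 27, 93)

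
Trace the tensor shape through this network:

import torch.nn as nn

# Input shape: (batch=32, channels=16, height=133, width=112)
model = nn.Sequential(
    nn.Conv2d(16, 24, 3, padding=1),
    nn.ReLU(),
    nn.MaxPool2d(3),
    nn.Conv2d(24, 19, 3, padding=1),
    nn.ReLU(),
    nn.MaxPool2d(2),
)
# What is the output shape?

Input shape: (32, 16, 133, 112)
  -> after first Conv2d: (32, 24, 133, 112)
  -> after first MaxPool2d: (32, 24, 44, 37)
  -> after second Conv2d: (32, 19, 44, 37)
Output shape: (32, 19, 22, 18)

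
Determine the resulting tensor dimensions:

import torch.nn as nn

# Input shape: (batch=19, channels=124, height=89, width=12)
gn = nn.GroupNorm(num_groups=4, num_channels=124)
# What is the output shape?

Input shape: (19, 124, 89, 12)
Output shape: (19, 124, 89, 12)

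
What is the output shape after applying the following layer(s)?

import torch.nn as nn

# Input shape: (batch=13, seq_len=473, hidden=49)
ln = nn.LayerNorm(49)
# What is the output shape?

Input shape: (13, 473, 49)
Output shape: (13, 473, 49)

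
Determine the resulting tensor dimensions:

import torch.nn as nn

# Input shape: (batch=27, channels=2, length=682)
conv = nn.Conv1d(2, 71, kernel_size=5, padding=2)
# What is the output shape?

Input shape: (27, 2, 682)
Output shape: (27, 71, 682)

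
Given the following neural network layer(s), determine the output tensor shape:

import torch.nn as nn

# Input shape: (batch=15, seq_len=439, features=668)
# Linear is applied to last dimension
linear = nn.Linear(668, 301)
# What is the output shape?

Input shape: (15, 439, 668)
Output shape: (15, 439, 301)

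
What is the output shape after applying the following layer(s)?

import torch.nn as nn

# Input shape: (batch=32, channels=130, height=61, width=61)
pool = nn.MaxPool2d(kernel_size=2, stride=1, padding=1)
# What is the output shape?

Input shape: (32, 130, 61, 61)
Output shape: (32, 130, 62, 62)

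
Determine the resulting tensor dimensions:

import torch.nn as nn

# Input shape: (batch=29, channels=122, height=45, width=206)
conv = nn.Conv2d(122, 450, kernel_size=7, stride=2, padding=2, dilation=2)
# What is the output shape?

Input shape: (29, 122, 45, 206)
Output shape: (29, 450, 19, 99)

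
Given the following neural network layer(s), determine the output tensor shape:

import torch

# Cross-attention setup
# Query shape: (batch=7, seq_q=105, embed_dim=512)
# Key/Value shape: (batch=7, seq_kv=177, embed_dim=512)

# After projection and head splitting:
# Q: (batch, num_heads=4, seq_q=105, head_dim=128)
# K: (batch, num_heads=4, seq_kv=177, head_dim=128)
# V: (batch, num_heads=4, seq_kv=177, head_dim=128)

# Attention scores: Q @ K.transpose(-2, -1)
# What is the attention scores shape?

Input shape: (7, 105, 512)
Output shape: (7, 4, 105, 177)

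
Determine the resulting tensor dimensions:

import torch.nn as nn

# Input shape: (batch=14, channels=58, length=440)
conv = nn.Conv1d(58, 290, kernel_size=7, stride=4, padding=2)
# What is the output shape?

Input shape: (14, 58, 440)
Output shape: (14, 290, 110)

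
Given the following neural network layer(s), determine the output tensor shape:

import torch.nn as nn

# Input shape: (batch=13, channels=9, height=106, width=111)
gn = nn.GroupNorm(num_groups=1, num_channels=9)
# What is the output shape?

Input shape: (13, 9, 106, 111)
Output shape: (13, 9, 106, 111)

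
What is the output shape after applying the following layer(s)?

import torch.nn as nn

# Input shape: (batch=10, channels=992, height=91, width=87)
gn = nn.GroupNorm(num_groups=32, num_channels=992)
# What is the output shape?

Input shape: (10, 992, 91, 87)
Output shape: (10, 992, 91, 87)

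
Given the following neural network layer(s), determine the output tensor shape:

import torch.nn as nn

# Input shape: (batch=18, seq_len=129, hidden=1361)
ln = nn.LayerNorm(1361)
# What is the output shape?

Input shape: (18, 129, 1361)
Output shape: (18, 129, 1361)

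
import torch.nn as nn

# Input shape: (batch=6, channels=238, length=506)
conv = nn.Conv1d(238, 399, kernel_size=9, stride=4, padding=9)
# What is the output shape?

Input shape: (6, 238, 506)
Output shape: (6, 399, 129)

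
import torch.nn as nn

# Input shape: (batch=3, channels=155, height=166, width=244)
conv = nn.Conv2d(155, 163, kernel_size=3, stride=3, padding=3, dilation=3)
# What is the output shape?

Input shape: (3, 155, 166, 244)
Output shape: (3, 163, 56, 82)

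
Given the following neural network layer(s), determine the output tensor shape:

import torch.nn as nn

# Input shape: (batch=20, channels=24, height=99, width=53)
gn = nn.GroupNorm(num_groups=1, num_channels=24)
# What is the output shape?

Input shape: (20, 24, 99, 53)
Output shape: (20, 24, 99, 53)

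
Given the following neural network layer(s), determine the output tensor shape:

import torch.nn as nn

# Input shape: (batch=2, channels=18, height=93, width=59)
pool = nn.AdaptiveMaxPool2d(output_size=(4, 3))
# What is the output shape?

Input shape: (2, 18, 93, 59)
Output shape: (2, 18, 4, 3)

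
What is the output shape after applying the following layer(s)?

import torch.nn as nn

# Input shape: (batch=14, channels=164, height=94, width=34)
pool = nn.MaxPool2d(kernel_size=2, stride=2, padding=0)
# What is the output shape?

Input shape: (14, 164, 94, 34)
Output shape: (14, 164, 47, 17)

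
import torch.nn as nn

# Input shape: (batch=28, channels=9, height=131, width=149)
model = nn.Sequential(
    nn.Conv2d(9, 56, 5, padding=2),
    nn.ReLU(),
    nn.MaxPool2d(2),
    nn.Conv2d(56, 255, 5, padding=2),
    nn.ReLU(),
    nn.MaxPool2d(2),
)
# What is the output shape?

Input shape: (28, 9, 131, 149)
  -> after first Conv2d: (28, 56, 131, 149)
  -> after first MaxPool2d: (28, 56, 65, 74)
  -> after second Conv2d: (28, 255, 65, 74)
Output shape: (28, 255, 32, 37)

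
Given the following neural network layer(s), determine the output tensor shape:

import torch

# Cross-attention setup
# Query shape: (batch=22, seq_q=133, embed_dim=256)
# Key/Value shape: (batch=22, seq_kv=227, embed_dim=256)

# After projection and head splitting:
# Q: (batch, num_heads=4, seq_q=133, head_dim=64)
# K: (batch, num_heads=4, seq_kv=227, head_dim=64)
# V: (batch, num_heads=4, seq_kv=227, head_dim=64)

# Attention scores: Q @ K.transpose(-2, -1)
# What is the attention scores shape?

Input shape: (22, 133, 256)
Output shape: (22, 4, 133, 227)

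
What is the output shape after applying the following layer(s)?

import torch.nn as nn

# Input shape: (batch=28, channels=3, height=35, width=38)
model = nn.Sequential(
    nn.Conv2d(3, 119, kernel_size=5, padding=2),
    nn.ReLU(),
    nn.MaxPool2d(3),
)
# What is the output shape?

Input shape: (28, 3, 35, 38)
  -> after Conv2d: (28, 119, 35, 38)
  -> after ReLU: (28, 119, 35, 38)
Output shape: (28, 119, 11, 12)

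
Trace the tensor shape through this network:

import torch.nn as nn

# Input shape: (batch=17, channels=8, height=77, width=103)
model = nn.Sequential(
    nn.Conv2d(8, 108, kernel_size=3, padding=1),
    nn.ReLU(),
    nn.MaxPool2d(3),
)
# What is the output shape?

Input shape: (17, 8, 77, 103)
  -> after Conv2d: (17, 108, 77, 103)
  -> after ReLU: (17, 108, 77, 103)
Output shape: (17, 108, 25, 34)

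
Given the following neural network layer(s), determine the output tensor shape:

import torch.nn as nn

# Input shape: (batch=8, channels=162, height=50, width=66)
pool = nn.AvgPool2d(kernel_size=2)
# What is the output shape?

Input shape: (8, 162, 50, 66)
Output shape: (8, 162, 25, 33)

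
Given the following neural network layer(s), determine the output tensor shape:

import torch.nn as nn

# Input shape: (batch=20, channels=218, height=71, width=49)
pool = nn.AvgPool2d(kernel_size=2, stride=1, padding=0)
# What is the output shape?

Input shape: (20, 218, 71, 49)
Output shape: (20, 218, 70, 48)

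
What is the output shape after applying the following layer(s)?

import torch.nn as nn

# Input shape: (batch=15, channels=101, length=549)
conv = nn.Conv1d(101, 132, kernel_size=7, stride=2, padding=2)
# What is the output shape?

Input shape: (15, 101, 549)
Output shape: (15, 132, 274)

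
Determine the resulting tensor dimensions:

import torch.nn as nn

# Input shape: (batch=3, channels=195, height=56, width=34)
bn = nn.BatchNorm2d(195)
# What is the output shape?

Input shape: (3, 195, 56, 34)
Output shape: (3, 195, 56, 34)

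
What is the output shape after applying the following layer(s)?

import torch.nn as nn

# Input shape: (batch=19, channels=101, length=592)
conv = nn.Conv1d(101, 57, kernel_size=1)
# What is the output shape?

Input shape: (19, 101, 592)
Output shape: (19, 57, 592)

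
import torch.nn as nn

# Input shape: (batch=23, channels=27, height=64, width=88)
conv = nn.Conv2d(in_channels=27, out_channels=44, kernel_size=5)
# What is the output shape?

Input shape: (23, 27, 64, 88)
Output shape: (23, 44, 60, 84)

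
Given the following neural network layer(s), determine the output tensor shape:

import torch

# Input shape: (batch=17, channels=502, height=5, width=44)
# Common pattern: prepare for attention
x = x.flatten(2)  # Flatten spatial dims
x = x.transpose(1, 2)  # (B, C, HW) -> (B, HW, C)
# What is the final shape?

Input shape: (17, 502, 5, 44)
  -> after flatten(2): (17, 502, 220)
Output shape: (17, 220, 502)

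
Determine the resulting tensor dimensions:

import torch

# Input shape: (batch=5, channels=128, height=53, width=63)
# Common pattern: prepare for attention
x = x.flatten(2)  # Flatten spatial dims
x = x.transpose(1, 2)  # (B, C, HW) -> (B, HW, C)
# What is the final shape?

Input shape: (5, 128, 53, 63)
  -> after flatten(2): (5, 128, 3339)
Output shape: (5, 3339, 128)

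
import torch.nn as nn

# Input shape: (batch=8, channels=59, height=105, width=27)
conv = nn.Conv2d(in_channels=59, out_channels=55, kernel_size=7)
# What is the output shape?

Input shape: (8, 59, 105, 27)
Output shape: (8, 55, 99, 21)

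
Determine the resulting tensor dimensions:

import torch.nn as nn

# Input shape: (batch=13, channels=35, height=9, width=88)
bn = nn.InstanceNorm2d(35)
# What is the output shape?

Input shape: (13, 35, 9, 88)
Output shape: (13, 35, 9, 88)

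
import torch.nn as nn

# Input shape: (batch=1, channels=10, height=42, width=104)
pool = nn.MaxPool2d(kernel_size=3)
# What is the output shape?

Input shape: (1, 10, 42, 104)
Output shape: (1, 10, 14, 34)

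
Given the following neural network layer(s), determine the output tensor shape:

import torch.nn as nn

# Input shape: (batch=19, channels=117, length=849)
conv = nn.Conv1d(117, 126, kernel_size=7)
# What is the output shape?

Input shape: (19, 117, 849)
Output shape: (19, 126, 843)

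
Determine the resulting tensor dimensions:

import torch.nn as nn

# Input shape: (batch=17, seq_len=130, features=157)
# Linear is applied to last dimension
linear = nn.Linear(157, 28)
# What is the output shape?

Input shape: (17, 130, 157)
Output shape: (17, 130, 28)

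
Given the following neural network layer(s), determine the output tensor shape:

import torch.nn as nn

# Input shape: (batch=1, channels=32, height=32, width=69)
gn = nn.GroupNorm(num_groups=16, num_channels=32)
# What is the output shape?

Input shape: (1, 32, 32, 69)
Output shape: (1, 32, 32, 69)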